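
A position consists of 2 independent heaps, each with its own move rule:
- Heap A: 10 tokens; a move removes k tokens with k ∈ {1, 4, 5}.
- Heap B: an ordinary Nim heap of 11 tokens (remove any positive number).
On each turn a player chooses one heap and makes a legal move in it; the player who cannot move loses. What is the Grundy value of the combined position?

11

Grundy values for heap A (subtraction set {1, 4, 5}):
g(0) = mex{} = 0
g(1) = mex{0} = 1
g(2) = mex{1} = 0
g(3) = mex{0} = 1
g(4) = mex{0,1} = 2
g(5) = mex{0,1,2} = 3
g(6) = mex{0,1,3} = 2
g(7) = mex{0,1,2} = 3
g(8) = mex{1,2,3} = 0
g(9) = mex{0,2,3} = 1
g(10) = mex{1,2,3} = 0
So g(10) = 0.
Heap B is a plain Nim heap of size 11, so its Grundy value is 11.
By the Sprague-Grundy theorem, the Grundy value of a sum of independent games is the XOR of the component values.
Combined value = 0 ⊕ 11 = 11.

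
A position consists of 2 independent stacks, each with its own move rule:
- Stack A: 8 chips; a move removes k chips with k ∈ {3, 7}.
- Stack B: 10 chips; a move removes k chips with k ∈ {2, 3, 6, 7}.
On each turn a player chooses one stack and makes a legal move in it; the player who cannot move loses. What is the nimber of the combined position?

2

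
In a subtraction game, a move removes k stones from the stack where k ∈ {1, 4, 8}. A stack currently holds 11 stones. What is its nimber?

2

Compute g(0), g(1), … for moves {1, 4, 8}:
g(0) = mex{} = 0
g(1) = mex{0} = 1
g(2) = mex{1} = 0
g(3) = mex{0} = 1
g(4) = mex{0,1} = 2
g(5) = mex{1,2} = 0
g(6) = mex{0} = 1
g(7) = mex{1} = 0
g(8) = mex{0,2} = 1
g(9) = mex{0,1} = 2
g(10) = mex{0,1,2} = 3
g(11) = mex{0,1,3} = 2
So g(11) = 2.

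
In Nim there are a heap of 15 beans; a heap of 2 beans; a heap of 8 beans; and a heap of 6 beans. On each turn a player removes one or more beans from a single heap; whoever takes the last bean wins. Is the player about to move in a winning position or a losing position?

Winning position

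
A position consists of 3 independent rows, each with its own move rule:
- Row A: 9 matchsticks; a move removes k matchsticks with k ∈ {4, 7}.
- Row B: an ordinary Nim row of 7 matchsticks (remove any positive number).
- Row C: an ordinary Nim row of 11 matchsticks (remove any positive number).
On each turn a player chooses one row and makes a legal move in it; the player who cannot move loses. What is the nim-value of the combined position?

14

Build the Grundy sequence for row A with g(k) = mex{g(k−s) : s ∈ {4, 7}, s ≤ k}:
g(0) = mex{} = 0
g(1) = mex{} = 0
g(2) = mex{} = 0
g(3) = mex{} = 0
g(4) = mex{0} = 1
g(5) = mex{0} = 1
g(6) = mex{0} = 1
g(7) = mex{0} = 1
g(8) = mex{0,1} = 2
g(9) = mex{0,1} = 2
So g(9) = 2.
Row B is a plain Nim row of size 7, so its Grundy value is 7.
Row C is a plain Nim row of size 11, so its Grundy value is 11.
The value of a disjunctive sum is the nim-sum of the parts.
Combined value = 2 XOR 7 XOR 11 = 14.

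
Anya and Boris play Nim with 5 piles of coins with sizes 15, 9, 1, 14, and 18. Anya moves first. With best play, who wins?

Anya wins

Compute the nim-sum pairwise:
15 ^ 9 = 6
6 ^ 1 = 7
7 ^ 14 = 9
9 ^ 18 = 27
The nim-sum is 27 ≠ 0, so this is an N-position: the player to move can win; Anya has a winning move.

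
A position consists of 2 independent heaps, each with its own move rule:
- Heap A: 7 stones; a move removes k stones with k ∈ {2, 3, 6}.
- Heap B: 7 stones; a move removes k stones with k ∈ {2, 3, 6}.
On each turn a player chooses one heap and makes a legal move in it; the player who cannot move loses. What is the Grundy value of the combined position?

0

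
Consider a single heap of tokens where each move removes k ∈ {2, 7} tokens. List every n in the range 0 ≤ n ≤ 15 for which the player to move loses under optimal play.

Build the Grundy sequence with g(k) = mex{g(k−s) : s ∈ {2, 7}, s ≤ k}:
k:     0  1  2  3  4  5  6  7  8  9 10 11 12 13 14 15
g(k):  0  0  1  1  0  0  1  1  2  0  0  1  1  0  0  1
The P-positions (g = 0) in 0..15 are 0, 1, 4, 5, 9, 10, 13, 14.

0, 1, 4, 5, 9, 10, 13, 14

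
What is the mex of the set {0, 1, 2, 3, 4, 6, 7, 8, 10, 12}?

The values 0, 1, 2, 3, 4 are all present; 5 is the first non-negative integer missing from the set.

5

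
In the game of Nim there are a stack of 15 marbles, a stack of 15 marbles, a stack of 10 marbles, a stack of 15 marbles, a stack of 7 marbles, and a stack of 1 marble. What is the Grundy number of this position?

3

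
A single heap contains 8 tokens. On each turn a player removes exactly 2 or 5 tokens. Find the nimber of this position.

0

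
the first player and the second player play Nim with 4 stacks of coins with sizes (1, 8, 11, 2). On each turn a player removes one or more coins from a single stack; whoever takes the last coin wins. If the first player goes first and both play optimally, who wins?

the second player wins

Bitwise XOR of the heap sizes:
  0001  (1)
  1000  (8)
  1011  (11)
  0010  (2)
  ----
  0000  (0)
The nim-sum is 0, so this is a P-position: the player to move is in a losing position under optimal play; the first player is about to move from it and so loses — the second player wins.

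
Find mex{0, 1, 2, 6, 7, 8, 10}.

3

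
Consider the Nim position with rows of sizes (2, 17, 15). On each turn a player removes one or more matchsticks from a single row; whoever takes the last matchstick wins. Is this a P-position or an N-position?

N-position

In binary:
  00010  (2)
  10001  (17)
  01111  (15)
  -----
  11100  (28)
The nim-sum is 28 ≠ 0, so this is an N-position: the player to move can win.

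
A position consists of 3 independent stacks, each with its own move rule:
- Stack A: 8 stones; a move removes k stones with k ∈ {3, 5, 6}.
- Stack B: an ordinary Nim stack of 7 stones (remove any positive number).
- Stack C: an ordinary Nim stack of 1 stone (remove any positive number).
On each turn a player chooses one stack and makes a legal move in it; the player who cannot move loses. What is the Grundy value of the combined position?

Grundy values for stack A (subtraction set {3, 5, 6}):
g(0) = mex{} = 0
g(1) = mex{} = 0
g(2) = mex{} = 0
g(3) = mex{0} = 1
g(4) = mex{0} = 1
g(5) = mex{0} = 1
g(6) = mex{0,1} = 2
g(7) = mex{0,1} = 2
g(8) = mex{0,1} = 2
So g(8) = 2.
Stack B is a plain Nim stack of size 7, so its Grundy value is 7.
Stack C is a plain Nim stack of size 1, so its Grundy value is 1.
By the Sprague-Grundy theorem, the Grundy value of a sum of independent games is the XOR of the component values.
Combined value = 2 ⊕ 7 ⊕ 1 = 4.

4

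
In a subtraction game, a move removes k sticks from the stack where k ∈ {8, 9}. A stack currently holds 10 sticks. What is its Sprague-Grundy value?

Grundy values for subtraction set {8, 9}:
g(0) = mex{} = 0
g(1) = mex{} = 0
g(2) = mex{} = 0
g(3) = mex{} = 0
g(4) = mex{} = 0
g(5) = mex{} = 0
g(6) = mex{} = 0
g(7) = mex{} = 0
g(8) = mex{0} = 1
g(9) = mex{0} = 1
g(10) = mex{0} = 1
So g(10) = 1.

1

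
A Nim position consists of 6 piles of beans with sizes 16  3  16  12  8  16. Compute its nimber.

23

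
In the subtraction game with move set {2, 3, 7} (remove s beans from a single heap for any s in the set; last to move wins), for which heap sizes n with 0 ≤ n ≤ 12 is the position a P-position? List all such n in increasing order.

0, 1, 5, 6, 10, 11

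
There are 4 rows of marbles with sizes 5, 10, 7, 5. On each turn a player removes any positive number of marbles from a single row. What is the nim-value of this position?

Nim-sum: 5 ⊕ 10 ⊕ 7 ⊕ 5 = 13.

13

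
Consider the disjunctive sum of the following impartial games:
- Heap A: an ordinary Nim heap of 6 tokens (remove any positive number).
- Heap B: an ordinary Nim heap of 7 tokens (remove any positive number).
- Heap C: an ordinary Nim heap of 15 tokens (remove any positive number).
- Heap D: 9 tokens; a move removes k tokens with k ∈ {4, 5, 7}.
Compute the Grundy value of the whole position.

Heap A is a plain Nim heap of size 6, so its Grundy value is 6.
Heap B is a plain Nim heap of size 7, so its Grundy value is 7.
Heap C is a plain Nim heap of size 15, so its Grundy value is 15.
Grundy values for heap D (subtraction set {4, 5, 7}):
g(0) = mex{} = 0
g(1) = mex{} = 0
g(2) = mex{} = 0
g(3) = mex{} = 0
g(4) = mex{0} = 1
g(5) = mex{0} = 1
g(6) = mex{0} = 1
g(7) = mex{0} = 1
g(8) = mex{0,1} = 2
g(9) = mex{0,1} = 2
So g(9) = 2.
By the Sprague-Grundy theorem, the Grundy value of a sum of independent games is the XOR of the component values.
Combined value = 6 XOR 7 XOR 15 XOR 2 = 12.

12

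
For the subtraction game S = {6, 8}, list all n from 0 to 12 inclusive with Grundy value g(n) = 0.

0, 1, 2, 3, 4, 5

Grundy values for subtraction set {6, 8}:
k:     0  1  2  3  4  5  6  7  8  9 10 11 12
g(k):  0  0  0  0  0  0  1  1  1  1  1  1  2
The P-positions (g = 0) in 0..12 are 0, 1, 2, 3, 4, 5.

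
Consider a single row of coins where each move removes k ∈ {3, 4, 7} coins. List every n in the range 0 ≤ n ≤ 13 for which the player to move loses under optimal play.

0, 1, 2, 10, 11, 12

Compute g(0), g(1), … for moves {3, 4, 7}:
k:     0  1  2  3  4  5  6  7  8  9 10 11 12 13
g(k):  0  0  0  1  1  1  2  2  2  3  0  0  0  1
The P-positions (g = 0) in 0..13 are 0, 1, 2, 10, 11, 12.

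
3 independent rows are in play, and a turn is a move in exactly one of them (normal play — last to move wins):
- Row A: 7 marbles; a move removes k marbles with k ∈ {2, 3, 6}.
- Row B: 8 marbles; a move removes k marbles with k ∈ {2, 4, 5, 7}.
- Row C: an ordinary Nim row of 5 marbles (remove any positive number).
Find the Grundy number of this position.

0

For row A, compute g(0), g(1), … with moves {2, 3, 6}:
g(0) = mex{} = 0
g(1) = mex{} = 0
g(2) = mex{0} = 1
g(3) = mex{0} = 1
g(4) = mex{0,1} = 2
g(5) = mex{1} = 0
g(6) = mex{0,1,2} = 3
g(7) = mex{0,2} = 1
So g(7) = 1.
Build the Grundy sequence for row B with g(k) = mex{g(k−s) : s ∈ {2, 4, 5, 7}, s ≤ k}:
g(0) = mex{} = 0
g(1) = mex{} = 0
g(2) = mex{0} = 1
g(3) = mex{0} = 1
g(4) = mex{0,1} = 2
g(5) = mex{0,1} = 2
g(6) = mex{0,1,2} = 3
g(7) = mex{0,1,2} = 3
g(8) = mex{0,1,2,3} = 4
So g(8) = 4.
Row C is a plain Nim row of size 5, so its Grundy value is 5.
By the Sprague-Grundy theorem, the Grundy value of a sum of independent games is the XOR of the component values.
Combined value = 1 ⊕ 4 ⊕ 5 = 0.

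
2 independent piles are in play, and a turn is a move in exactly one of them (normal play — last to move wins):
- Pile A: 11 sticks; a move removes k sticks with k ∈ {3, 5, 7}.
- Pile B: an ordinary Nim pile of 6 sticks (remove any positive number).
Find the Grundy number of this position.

6

For pile A, compute g(0), g(1), … with moves {3, 5, 7}:
g(0) = mex{} = 0
g(1) = mex{} = 0
g(2) = mex{} = 0
g(3) = mex{0} = 1
g(4) = mex{0} = 1
g(5) = mex{0} = 1
g(6) = mex{0,1} = 2
g(7) = mex{0,1} = 2
g(8) = mex{0,1} = 2
g(9) = mex{0,1,2} = 3
g(10) = mex{1,2} = 0
g(11) = mex{1,2} = 0
So g(11) = 0.
Pile B is a plain Nim pile of size 6, so its Grundy value is 6.
The value of a disjunctive sum is the nim-sum of the parts.
Combined value = 0 ⊕ 6 = 6.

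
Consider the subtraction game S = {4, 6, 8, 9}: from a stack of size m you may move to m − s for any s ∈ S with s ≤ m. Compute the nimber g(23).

2

Build the Grundy sequence with g(k) = mex{g(k−s) : s ∈ {4, 6, 8, 9}, s ≤ k}:
k:     0  1  2  3  4  5  6  7  8  9 10 11 12 13 14 15 16 17 18 19 20 21 22 23
g(k):  0  0  0  0  1  1  1  1  2  2  2  2  3  0  0  0  0  1  1  1  1  2  2  2
So g(23) = 2.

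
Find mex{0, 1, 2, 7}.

The values 0, 1, 2 are all present; 3 is the first non-negative integer missing from the set.

3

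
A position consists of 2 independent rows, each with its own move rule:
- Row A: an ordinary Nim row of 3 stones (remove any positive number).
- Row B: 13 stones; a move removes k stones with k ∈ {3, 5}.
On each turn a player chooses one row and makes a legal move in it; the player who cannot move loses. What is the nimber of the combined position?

2

Row A is a plain Nim row of size 3, so its Grundy value is 3.
Build the Grundy sequence for row B with g(k) = mex{g(k−s) : s ∈ {3, 5}, s ≤ k}:
k:     0  1  2  3  4  5  6  7  8  9 10 11 12 13
g(k):  0  0  0  1  1  1  2  2  0  0  0  1  1  1
So g(13) = 1.
By the Sprague-Grundy theorem, the Grundy value of a sum of independent games is the XOR of the component values.
Combined value = 3 ⊕ 1 = 2.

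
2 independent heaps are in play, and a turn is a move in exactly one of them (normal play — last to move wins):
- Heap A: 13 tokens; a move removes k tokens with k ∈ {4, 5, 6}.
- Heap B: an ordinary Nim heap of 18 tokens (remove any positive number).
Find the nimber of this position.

18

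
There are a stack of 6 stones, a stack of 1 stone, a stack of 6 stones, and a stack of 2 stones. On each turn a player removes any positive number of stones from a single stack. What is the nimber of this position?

3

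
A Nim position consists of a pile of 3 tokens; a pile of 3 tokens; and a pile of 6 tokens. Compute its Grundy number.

6

Compute the nim-sum pairwise:
3 ⊕ 3 = 0
0 ⊕ 6 = 6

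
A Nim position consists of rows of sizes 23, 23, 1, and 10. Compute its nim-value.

11

Bitwise XOR of the heap sizes:
  10111  (23)
  10111  (23)
  00001  (1)
  01010  (10)
  -----
  01011  (11)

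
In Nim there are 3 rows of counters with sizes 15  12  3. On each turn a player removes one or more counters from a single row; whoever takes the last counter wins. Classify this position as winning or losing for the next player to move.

Nim-sum: 15 XOR 12 XOR 3 = 0.
The nim-sum is 0, so this is a P-position: the player to move is in a losing position under optimal play.

Losing position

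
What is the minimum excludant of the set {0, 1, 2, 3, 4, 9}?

The values 0, 1, 2, 3, 4 are all present; 5 is the first non-negative integer missing from the set.

5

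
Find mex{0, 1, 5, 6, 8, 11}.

2

The values 0, 1 are all present; 2 is the first non-negative integer missing from the set.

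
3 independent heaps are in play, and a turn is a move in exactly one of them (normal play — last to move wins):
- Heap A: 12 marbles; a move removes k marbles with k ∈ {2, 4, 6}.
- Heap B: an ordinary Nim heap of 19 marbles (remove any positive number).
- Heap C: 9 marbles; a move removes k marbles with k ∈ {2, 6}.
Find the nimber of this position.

Build the Grundy sequence for heap A with g(k) = mex{g(k−s) : s ∈ {2, 4, 6}, s ≤ k}:
g(0) = mex{} = 0
g(1) = mex{} = 0
g(2) = mex{0} = 1
g(3) = mex{0} = 1
g(4) = mex{0,1} = 2
g(5) = mex{0,1} = 2
g(6) = mex{0,1,2} = 3
g(7) = mex{0,1,2} = 3
g(8) = mex{1,2,3} = 0
g(9) = mex{1,2,3} = 0
g(10) = mex{0,2,3} = 1
g(11) = mex{0,2,3} = 1
g(12) = mex{0,1,3} = 2
So g(12) = 2.
Heap B is a plain Nim heap of size 19, so its Grundy value is 19.
For heap C, compute g(0), g(1), … with moves {2, 6}:
k:     0  1  2  3  4  5  6  7  8  9
g(k):  0  0  1  1  0  0  1  1  0  0
So g(9) = 0.
By the Sprague-Grundy theorem, the Grundy value of a sum of independent games is the XOR of the component values.
Combined value = 2 XOR 19 XOR 0 = 17.

17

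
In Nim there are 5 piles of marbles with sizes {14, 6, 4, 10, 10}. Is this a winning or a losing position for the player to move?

Bitwise XOR of the heap sizes:
  1110  (14)
  0110  (6)
  0100  (4)
  1010  (10)
  1010  (10)
  ----
  1100  (12)
The nim-sum is 12 ≠ 0, so this is an N-position: the player to move can win.

Winning position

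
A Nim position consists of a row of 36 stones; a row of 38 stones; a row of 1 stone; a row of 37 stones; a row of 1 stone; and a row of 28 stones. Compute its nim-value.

59

Nim-sum: 36 ^ 38 ^ 1 ^ 37 ^ 1 ^ 28 = 59.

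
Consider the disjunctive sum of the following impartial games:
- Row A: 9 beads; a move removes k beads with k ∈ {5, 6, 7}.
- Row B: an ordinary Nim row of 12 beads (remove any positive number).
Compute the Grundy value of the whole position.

13

Build the Grundy sequence for row A with g(k) = mex{g(k−s) : s ∈ {5, 6, 7}, s ≤ k}:
k:     0  1  2  3  4  5  6  7  8  9
g(k):  0  0  0  0  0  1  1  1  1  1
So g(9) = 1.
Row B is a plain Nim row of size 12, so its Grundy value is 12.
By the Sprague-Grundy theorem, the Grundy value of a sum of independent games is the XOR of the component values.
Combined value = 1 ⊕ 12 = 13.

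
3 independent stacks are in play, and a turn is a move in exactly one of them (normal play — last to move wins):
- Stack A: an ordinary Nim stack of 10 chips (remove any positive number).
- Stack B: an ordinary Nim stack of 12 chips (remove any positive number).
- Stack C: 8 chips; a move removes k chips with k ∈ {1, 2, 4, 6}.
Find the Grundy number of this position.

Stack A is a plain Nim stack of size 10, so its Grundy value is 10.
Stack B is a plain Nim stack of size 12, so its Grundy value is 12.
For stack C, compute g(0), g(1), … with moves {1, 2, 4, 6}:
k:     0  1  2  3  4  5  6  7  8
g(k):  0  1  2  0  1  2  3  4  0
So g(8) = 0.
By the Sprague-Grundy theorem, the Grundy value of a sum of independent games is the XOR of the component values.
Combined value = 10 XOR 12 XOR 0 = 6.

6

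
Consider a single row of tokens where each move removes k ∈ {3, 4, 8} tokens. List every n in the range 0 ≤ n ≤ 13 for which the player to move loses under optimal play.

0, 1, 2, 7, 12, 13

Build the Grundy sequence with g(k) = mex{g(k−s) : s ∈ {3, 4, 8}, s ≤ k}:
k:     0  1  2  3  4  5  6  7  8  9 10 11 12 13
g(k):  0  0  0  1  1  1  2  0  2  3  1  3  0  0
The P-positions (g = 0) in 0..13 are 0, 1, 2, 7, 12, 13.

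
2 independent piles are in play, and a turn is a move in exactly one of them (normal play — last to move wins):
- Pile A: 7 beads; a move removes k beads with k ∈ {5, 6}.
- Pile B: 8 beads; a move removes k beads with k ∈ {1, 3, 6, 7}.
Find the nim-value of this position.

3

Build the Grundy sequence for pile A with g(k) = mex{g(k−s) : s ∈ {5, 6}, s ≤ k}:
g(0) = mex{} = 0
g(1) = mex{} = 0
g(2) = mex{} = 0
g(3) = mex{} = 0
g(4) = mex{} = 0
g(5) = mex{0} = 1
g(6) = mex{0} = 1
g(7) = mex{0} = 1
So g(7) = 1.
For pile B, compute g(0), g(1), … with moves {1, 3, 6, 7}:
k:     0  1  2  3  4  5  6  7  8
g(k):  0  1  0  1  0  1  2  3  2
So g(8) = 2.
By the Sprague-Grundy theorem, the Grundy value of a sum of independent games is the XOR of the component values.
Combined value = 1 ⊕ 2 = 3.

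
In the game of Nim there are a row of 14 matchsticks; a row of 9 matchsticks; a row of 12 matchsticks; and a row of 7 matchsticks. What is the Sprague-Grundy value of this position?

12

In binary:
  1110  (14)
  1001  (9)
  1100  (12)
  0111  (7)
  ----
  1100  (12)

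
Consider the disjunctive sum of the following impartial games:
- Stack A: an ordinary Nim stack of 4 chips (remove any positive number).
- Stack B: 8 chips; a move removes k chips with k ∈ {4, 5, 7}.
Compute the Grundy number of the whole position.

6

Stack A is a plain Nim stack of size 4, so its Grundy value is 4.
For stack B, compute g(0), g(1), … with moves {4, 5, 7}:
g(0) = mex{} = 0
g(1) = mex{} = 0
g(2) = mex{} = 0
g(3) = mex{} = 0
g(4) = mex{0} = 1
g(5) = mex{0} = 1
g(6) = mex{0} = 1
g(7) = mex{0} = 1
g(8) = mex{0,1} = 2
So g(8) = 2.
The value of a disjunctive sum is the nim-sum of the parts.
Combined value = 4 XOR 2 = 6.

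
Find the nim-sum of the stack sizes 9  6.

15

Write each in binary and XOR column by column:
  1001  (9)
  0110  (6)
  ----
  1111  (15)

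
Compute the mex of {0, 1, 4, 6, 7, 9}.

2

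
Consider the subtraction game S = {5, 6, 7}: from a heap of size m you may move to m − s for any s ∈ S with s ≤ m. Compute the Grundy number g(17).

1

Build the Grundy sequence with g(k) = mex{g(k−s) : s ∈ {5, 6, 7}, s ≤ k}:
k:     0  1  2  3  4  5  6  7  8  9 10 11 12 13 14 15 16 17
g(k):  0  0  0  0  0  1  1  1  1  1  2  2  0  0  0  0  0  1
So g(17) = 1.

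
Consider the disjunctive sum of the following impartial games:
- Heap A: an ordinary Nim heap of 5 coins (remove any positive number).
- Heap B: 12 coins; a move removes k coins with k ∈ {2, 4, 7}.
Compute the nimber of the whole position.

5

Heap A is a plain Nim heap of size 5, so its Grundy value is 5.
Build the Grundy sequence for heap B with g(k) = mex{g(k−s) : s ∈ {2, 4, 7}, s ≤ k}:
k:     0  1  2  3  4  5  6  7  8  9 10 11 12
g(k):  0  0  1  1  2  2  0  3  1  0  2  1  0
So g(12) = 0.
By the Sprague-Grundy theorem, the Grundy value of a sum of independent games is the XOR of the component values.
Combined value = 5 ⊕ 0 = 5.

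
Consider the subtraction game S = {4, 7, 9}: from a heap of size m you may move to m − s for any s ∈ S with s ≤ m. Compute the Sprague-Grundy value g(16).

Grundy values for subtraction set {4, 7, 9}:
k:     0  1  2  3  4  5  6  7  8  9 10 11 12 13 14 15 16
g(k):  0  0  0  0  1  1  1  1  2  2  2  2  3  0  0  0  0
So g(16) = 0.

0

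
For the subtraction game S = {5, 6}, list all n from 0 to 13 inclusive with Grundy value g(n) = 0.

0, 1, 2, 3, 4, 11, 12, 13

Build the Grundy sequence with g(k) = mex{g(k−s) : s ∈ {5, 6}, s ≤ k}:
k:     0  1  2  3  4  5  6  7  8  9 10 11 12 13
g(k):  0  0  0  0  0  1  1  1  1  1  2  0  0  0
The P-positions (g = 0) in 0..13 are 0, 1, 2, 3, 4, 11, 12, 13.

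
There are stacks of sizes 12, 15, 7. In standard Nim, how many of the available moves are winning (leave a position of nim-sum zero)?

3

Write each in binary and XOR column by column:
  1100  (12)
  1111  (15)
  0111  (7)
  ----
  0100  (4)
The overall nim-sum is X = 4. A stack of size p has a winning move iff p XOR X < p (reduce it to p XOR X).
  12: 12 XOR 4 = 8 < 12 — winning move (to 8).
  15: 15 XOR 4 = 11 < 15 — winning move (to 11).
  7: 7 XOR 4 = 3 < 7 — winning move (to 3).
That gives 3 winning moves.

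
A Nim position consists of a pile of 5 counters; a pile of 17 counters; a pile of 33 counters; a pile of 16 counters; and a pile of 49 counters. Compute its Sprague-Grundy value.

20

Nim-sum: 5 ^ 17 ^ 33 ^ 16 ^ 49 = 20.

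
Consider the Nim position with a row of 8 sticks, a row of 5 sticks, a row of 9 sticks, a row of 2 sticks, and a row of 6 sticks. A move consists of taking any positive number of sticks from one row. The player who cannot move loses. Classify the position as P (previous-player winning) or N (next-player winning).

P-position

Compute the nim-sum pairwise:
8 ^ 5 = 13
13 ^ 9 = 4
4 ^ 2 = 6
6 ^ 6 = 0
The nim-sum is 0, so this is a P-position: the player to move is in a losing position under optimal play.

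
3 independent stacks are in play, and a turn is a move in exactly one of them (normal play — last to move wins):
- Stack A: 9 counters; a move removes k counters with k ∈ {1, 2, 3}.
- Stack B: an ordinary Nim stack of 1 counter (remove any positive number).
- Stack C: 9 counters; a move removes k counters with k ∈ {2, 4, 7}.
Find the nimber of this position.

0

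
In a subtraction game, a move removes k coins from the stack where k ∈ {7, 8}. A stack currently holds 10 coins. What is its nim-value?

Compute g(0), g(1), … for moves {7, 8}:
g(0) = mex{} = 0
g(1) = mex{} = 0
g(2) = mex{} = 0
g(3) = mex{} = 0
g(4) = mex{} = 0
g(5) = mex{} = 0
g(6) = mex{} = 0
g(7) = mex{0} = 1
g(8) = mex{0} = 1
g(9) = mex{0} = 1
g(10) = mex{0} = 1
So g(10) = 1.

1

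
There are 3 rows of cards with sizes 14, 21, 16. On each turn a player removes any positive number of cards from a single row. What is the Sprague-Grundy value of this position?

Compute the nim-sum pairwise:
14 XOR 21 = 27
27 XOR 16 = 11

11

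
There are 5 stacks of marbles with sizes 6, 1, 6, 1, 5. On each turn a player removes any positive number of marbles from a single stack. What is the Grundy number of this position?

5

Compute the nim-sum pairwise:
6 ^ 1 = 7
7 ^ 6 = 1
1 ^ 1 = 0
0 ^ 5 = 5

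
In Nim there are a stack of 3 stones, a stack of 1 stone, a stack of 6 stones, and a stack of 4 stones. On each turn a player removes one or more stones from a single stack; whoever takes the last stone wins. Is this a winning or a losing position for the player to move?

Losing position

Nim-sum: 3 ⊕ 1 ⊕ 6 ⊕ 4 = 0.
The nim-sum is 0, so this is a P-position: the player to move is in a losing position under optimal play.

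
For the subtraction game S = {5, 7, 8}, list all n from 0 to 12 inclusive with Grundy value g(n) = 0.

Compute g(0), g(1), … for moves {5, 7, 8}:
k:     0  1  2  3  4  5  6  7  8  9 10 11 12
g(k):  0  0  0  0  0  1  1  1  1  1  2  2  2
The P-positions (g = 0) in 0..12 are 0, 1, 2, 3, 4.

0, 1, 2, 3, 4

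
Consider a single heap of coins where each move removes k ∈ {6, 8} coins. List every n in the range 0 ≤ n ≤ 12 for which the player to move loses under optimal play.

Grundy values for subtraction set {6, 8}:
g(0) = mex{} = 0
g(1) = mex{} = 0
g(2) = mex{} = 0
g(3) = mex{} = 0
g(4) = mex{} = 0
g(5) = mex{} = 0
g(6) = mex{0} = 1
g(7) = mex{0} = 1
g(8) = mex{0} = 1
g(9) = mex{0} = 1
g(10) = mex{0} = 1
g(11) = mex{0} = 1
g(12) = mex{0,1} = 2
The P-positions (g = 0) in 0..12 are 0, 1, 2, 3, 4, 5.

0, 1, 2, 3, 4, 5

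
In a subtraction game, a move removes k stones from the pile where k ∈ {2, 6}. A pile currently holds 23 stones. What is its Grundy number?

1

Grundy values for subtraction set {2, 6}:
k:     0  1  2  3  4  5  6  7  8  9 10 11 12 13 14 15 16 17 18 19 20 21 22 23
g(k):  0  0  1  1  0  0  1  1  0  0  1  1  0  0  1  1  0  0  1  1  0  0  1  1
So g(23) = 1.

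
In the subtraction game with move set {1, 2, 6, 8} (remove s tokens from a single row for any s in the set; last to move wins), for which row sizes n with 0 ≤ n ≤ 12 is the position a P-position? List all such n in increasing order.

0, 3, 7, 10

Grundy values for subtraction set {1, 2, 6, 8}:
g(0) = mex{} = 0
g(1) = mex{0} = 1
g(2) = mex{0,1} = 2
g(3) = mex{1,2} = 0
g(4) = mex{0,2} = 1
g(5) = mex{0,1} = 2
g(6) = mex{0,1,2} = 3
g(7) = mex{1,2,3} = 0
g(8) = mex{0,2,3} = 1
g(9) = mex{0,1} = 2
g(10) = mex{1,2} = 0
g(11) = mex{0,2} = 1
g(12) = mex{0,1,3} = 2
The P-positions (g = 0) in 0..12 are 0, 3, 7, 10.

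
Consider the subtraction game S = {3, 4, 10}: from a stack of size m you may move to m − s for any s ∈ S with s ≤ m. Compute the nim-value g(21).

Compute g(0), g(1), … for moves {3, 4, 10}:
k:     0  1  2  3  4  5  6  7  8  9 10 11 12 13 14 15 16 17 18 19 20 21
g(k):  0  0  0  1  1  1  2  0  0  0  1  1  1  2  0  0  0  1  1  1  2  0
So g(21) = 0.

0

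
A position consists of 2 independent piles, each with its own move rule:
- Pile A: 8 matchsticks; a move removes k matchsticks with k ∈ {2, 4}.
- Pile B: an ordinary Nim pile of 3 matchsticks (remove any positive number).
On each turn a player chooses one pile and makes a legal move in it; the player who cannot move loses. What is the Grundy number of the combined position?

Build the Grundy sequence for pile A with g(k) = mex{g(k−s) : s ∈ {2, 4}, s ≤ k}:
g(0) = mex{} = 0
g(1) = mex{} = 0
g(2) = mex{0} = 1
g(3) = mex{0} = 1
g(4) = mex{0,1} = 2
g(5) = mex{0,1} = 2
g(6) = mex{1,2} = 0
g(7) = mex{1,2} = 0
g(8) = mex{0,2} = 1
So g(8) = 1.
Pile B is a plain Nim pile of size 3, so its Grundy value is 3.
The value of a disjunctive sum is the nim-sum of the parts.
Combined value = 1 ⊕ 3 = 2.

2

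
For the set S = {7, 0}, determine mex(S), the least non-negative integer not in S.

1

0 is in the set but 1 is not, so the mex is 1.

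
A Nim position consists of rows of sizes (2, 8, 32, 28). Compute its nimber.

Compute the nim-sum pairwise:
2 ⊕ 8 = 10
10 ⊕ 32 = 42
42 ⊕ 28 = 54

54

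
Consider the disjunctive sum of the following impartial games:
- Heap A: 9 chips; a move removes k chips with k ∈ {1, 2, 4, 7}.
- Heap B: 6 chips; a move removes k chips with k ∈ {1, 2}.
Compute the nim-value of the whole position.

0

For heap A, compute g(0), g(1), … with moves {1, 2, 4, 7}:
k:     0  1  2  3  4  5  6  7  8  9
g(k):  0  1  2  0  1  2  0  1  2  0
So g(9) = 0.
For heap B, compute g(0), g(1), … with moves {1, 2}:
k:     0  1  2  3  4  5  6
g(k):  0  1  2  0  1  2  0
So g(6) = 0.
By the Sprague-Grundy theorem, the Grundy value of a sum of independent games is the XOR of the component values.
Combined value = 0 XOR 0 = 0.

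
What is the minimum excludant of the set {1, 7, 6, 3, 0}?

2

The values 0, 1 are all present; 2 is the first non-negative integer missing from the set.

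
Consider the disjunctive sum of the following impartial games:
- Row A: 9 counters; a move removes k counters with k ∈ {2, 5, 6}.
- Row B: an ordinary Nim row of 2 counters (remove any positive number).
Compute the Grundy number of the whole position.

0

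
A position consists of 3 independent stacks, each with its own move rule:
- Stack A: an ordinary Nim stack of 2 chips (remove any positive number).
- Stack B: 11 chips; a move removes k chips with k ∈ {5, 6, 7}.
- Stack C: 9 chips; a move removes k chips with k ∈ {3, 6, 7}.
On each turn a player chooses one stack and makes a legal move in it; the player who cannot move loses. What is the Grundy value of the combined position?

Stack A is a plain Nim stack of size 2, so its Grundy value is 2.
Build the Grundy sequence for stack B with g(k) = mex{g(k−s) : s ∈ {5, 6, 7}, s ≤ k}:
g(0) = mex{} = 0
g(1) = mex{} = 0
g(2) = mex{} = 0
g(3) = mex{} = 0
g(4) = mex{} = 0
g(5) = mex{0} = 1
g(6) = mex{0} = 1
g(7) = mex{0} = 1
g(8) = mex{0} = 1
g(9) = mex{0} = 1
g(10) = mex{0,1} = 2
g(11) = mex{0,1} = 2
So g(11) = 2.
Grundy values for stack C (subtraction set {3, 6, 7}):
k:     0  1  2  3  4  5  6  7  8  9
g(k):  0  0  0  1  1  1  2  2  2  3
So g(9) = 3.
The value of a disjunctive sum is the nim-sum of the parts.
Combined value = 2 ⊕ 2 ⊕ 3 = 3.

3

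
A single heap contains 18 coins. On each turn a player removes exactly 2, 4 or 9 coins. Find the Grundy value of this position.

0

Build the Grundy sequence with g(k) = mex{g(k−s) : s ∈ {2, 4, 9}, s ≤ k}:
k:     0  1  2  3  4  5  6  7  8  9 10 11 12 13 14 15 16 17 18
g(k):  0  0  1  1  2  2  0  0  1  1  2  2  0  0  1  1  2  2  0
So g(18) = 0.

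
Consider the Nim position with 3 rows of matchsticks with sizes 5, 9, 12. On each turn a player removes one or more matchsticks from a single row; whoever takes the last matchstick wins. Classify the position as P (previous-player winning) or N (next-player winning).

Compute the nim-sum pairwise:
5 ^ 9 = 12
12 ^ 12 = 0
The nim-sum is 0, so this is a P-position: the player to move is in a losing position under optimal play.

P-position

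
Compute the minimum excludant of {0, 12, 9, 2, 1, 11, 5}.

3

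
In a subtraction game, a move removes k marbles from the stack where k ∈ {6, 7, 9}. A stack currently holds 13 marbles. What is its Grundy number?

2

Grundy values for subtraction set {6, 7, 9}:
g(0) = mex{} = 0
g(1) = mex{} = 0
g(2) = mex{} = 0
g(3) = mex{} = 0
g(4) = mex{} = 0
g(5) = mex{} = 0
g(6) = mex{0} = 1
g(7) = mex{0} = 1
g(8) = mex{0} = 1
g(9) = mex{0} = 1
g(10) = mex{0} = 1
g(11) = mex{0} = 1
g(12) = mex{0,1} = 2
g(13) = mex{0,1} = 2
So g(13) = 2.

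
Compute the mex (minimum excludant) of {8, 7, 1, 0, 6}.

2

The values 0, 1 are all present; 2 is the first non-negative integer missing from the set.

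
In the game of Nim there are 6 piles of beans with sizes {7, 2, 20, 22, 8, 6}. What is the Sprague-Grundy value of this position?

Compute the nim-sum pairwise:
7 ⊕ 2 = 5
5 ⊕ 20 = 17
17 ⊕ 22 = 7
7 ⊕ 8 = 15
15 ⊕ 6 = 9

9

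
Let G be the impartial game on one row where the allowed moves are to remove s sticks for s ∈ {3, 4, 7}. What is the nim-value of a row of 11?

0

Grundy values for subtraction set {3, 4, 7}:
k:     0  1  2  3  4  5  6  7  8  9 10 11
g(k):  0  0  0  1  1  1  2  2  2  3  0  0
So g(11) = 0.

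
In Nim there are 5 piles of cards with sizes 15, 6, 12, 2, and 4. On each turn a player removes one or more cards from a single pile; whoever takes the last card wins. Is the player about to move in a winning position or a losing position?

Nim-sum: 15 ^ 6 ^ 12 ^ 2 ^ 4 = 3.
The nim-sum is 3 ≠ 0, so this is an N-position: the player to move can win.

Winning position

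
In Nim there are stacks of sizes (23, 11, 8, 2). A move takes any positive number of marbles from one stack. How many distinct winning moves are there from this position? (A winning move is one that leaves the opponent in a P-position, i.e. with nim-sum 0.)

1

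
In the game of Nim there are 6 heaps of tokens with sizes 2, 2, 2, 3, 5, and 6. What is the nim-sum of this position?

2

In binary:
  010  (2)
  010  (2)
  010  (2)
  011  (3)
  101  (5)
  110  (6)
  ---
  010  (2)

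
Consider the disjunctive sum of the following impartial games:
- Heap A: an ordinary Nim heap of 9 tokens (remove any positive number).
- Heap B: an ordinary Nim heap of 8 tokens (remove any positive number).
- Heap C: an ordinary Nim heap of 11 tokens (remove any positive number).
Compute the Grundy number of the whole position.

Heap A is a plain Nim heap of size 9, so its Grundy value is 9.
Heap B is a plain Nim heap of size 8, so its Grundy value is 8.
Heap C is a plain Nim heap of size 11, so its Grundy value is 11.
By the Sprague-Grundy theorem, the Grundy value of a sum of independent games is the XOR of the component values.
Combined value = 9 XOR 8 XOR 11 = 10.

10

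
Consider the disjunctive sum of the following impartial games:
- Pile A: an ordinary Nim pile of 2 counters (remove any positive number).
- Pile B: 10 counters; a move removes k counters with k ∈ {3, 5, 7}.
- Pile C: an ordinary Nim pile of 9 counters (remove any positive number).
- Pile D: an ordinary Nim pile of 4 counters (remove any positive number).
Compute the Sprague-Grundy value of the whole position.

Pile A is a plain Nim pile of size 2, so its Grundy value is 2.
For pile B, compute g(0), g(1), … with moves {3, 5, 7}:
g(0) = mex{} = 0
g(1) = mex{} = 0
g(2) = mex{} = 0
g(3) = mex{0} = 1
g(4) = mex{0} = 1
g(5) = mex{0} = 1
g(6) = mex{0,1} = 2
g(7) = mex{0,1} = 2
g(8) = mex{0,1} = 2
g(9) = mex{0,1,2} = 3
g(10) = mex{1,2} = 0
So g(10) = 0.
Pile C is a plain Nim pile of size 9, so its Grundy value is 9.
Pile D is a plain Nim pile of size 4, so its Grundy value is 4.
By the Sprague-Grundy theorem, the Grundy value of a sum of independent games is the XOR of the component values.
Combined value = 2 XOR 0 XOR 9 XOR 4 = 15.

15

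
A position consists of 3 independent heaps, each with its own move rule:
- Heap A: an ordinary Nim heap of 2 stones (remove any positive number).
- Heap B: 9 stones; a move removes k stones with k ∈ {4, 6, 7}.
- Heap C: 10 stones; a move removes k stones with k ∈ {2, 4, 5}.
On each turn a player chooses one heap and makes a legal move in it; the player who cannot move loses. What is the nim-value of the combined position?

1

Heap A is a plain Nim heap of size 2, so its Grundy value is 2.
Build the Grundy sequence for heap B with g(k) = mex{g(k−s) : s ∈ {4, 6, 7}, s ≤ k}:
g(0) = mex{} = 0
g(1) = mex{} = 0
g(2) = mex{} = 0
g(3) = mex{} = 0
g(4) = mex{0} = 1
g(5) = mex{0} = 1
g(6) = mex{0} = 1
g(7) = mex{0} = 1
g(8) = mex{0,1} = 2
g(9) = mex{0,1} = 2
So g(9) = 2.
For heap C, compute g(0), g(1), … with moves {2, 4, 5}:
g(0) = mex{} = 0
g(1) = mex{} = 0
g(2) = mex{0} = 1
g(3) = mex{0} = 1
g(4) = mex{0,1} = 2
g(5) = mex{0,1} = 2
g(6) = mex{0,1,2} = 3
g(7) = mex{1,2} = 0
g(8) = mex{1,2,3} = 0
g(9) = mex{0,2} = 1
g(10) = mex{0,2,3} = 1
So g(10) = 1.
By the Sprague-Grundy theorem, the Grundy value of a sum of independent games is the XOR of the component values.
Combined value = 2 XOR 2 XOR 1 = 1.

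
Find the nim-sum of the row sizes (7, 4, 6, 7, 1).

3

Nim-sum: 7 XOR 4 XOR 6 XOR 7 XOR 1 = 3.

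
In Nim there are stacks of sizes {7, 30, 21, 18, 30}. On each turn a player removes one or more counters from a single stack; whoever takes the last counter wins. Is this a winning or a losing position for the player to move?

Losing position

In binary:
  00111  (7)
  11110  (30)
  10101  (21)
  10010  (18)
  11110  (30)
  -----
  00000  (0)
The nim-sum is 0, so this is a P-position: the player to move is in a losing position under optimal play.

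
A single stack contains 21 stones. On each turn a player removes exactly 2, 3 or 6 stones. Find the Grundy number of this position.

1

Grundy values for subtraction set {2, 3, 6}:
k:     0  1  2  3  4  5  6  7  8  9 10 11 12 13 14 15 16 17 18 19 20 21
g(k):  0  0  1  1  2  0  3  1  2  0  0  1  1  2  0  3  1  2  0  0  1  1
So g(21) = 1.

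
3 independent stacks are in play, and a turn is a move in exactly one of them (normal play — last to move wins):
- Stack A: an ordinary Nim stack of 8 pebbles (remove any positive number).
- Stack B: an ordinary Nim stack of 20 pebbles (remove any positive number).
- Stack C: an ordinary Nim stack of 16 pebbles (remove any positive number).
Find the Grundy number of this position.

12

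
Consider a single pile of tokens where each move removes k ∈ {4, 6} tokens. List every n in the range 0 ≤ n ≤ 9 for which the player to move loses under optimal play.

0, 1, 2, 3

Grundy values for subtraction set {4, 6}:
g(0) = mex{} = 0
g(1) = mex{} = 0
g(2) = mex{} = 0
g(3) = mex{} = 0
g(4) = mex{0} = 1
g(5) = mex{0} = 1
g(6) = mex{0} = 1
g(7) = mex{0} = 1
g(8) = mex{0,1} = 2
g(9) = mex{0,1} = 2
The P-positions (g = 0) in 0..9 are 0, 1, 2, 3.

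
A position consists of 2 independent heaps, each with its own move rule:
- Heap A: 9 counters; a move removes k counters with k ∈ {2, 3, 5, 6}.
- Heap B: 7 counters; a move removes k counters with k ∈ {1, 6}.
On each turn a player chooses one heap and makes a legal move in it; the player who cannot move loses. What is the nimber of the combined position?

0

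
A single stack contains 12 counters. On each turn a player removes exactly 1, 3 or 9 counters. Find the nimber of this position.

Compute g(0), g(1), … for moves {1, 3, 9}:
k:     0  1  2  3  4  5  6  7  8  9 10 11 12
g(k):  0  1  0  1  0  1  0  1  0  1  0  1  0
So g(12) = 0.

0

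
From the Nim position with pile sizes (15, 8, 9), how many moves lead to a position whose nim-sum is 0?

3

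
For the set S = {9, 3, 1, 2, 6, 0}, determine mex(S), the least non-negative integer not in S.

4

The values 0, 1, 2, 3 are all present; 4 is the first non-negative integer missing from the set.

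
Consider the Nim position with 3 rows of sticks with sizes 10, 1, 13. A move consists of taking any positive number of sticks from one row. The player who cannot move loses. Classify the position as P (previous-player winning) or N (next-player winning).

N-position

Compute the nim-sum pairwise:
10 ⊕ 1 = 11
11 ⊕ 13 = 6
The nim-sum is 6 ≠ 0, so this is an N-position: the player to move can win.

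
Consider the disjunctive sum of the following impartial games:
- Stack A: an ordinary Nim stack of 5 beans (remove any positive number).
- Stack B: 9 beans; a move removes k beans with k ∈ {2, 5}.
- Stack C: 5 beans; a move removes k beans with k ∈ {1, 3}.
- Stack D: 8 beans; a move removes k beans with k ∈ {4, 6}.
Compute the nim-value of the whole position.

Stack A is a plain Nim stack of size 5, so its Grundy value is 5.
Grundy values for stack B (subtraction set {2, 5}):
g(0) = mex{} = 0
g(1) = mex{} = 0
g(2) = mex{0} = 1
g(3) = mex{0} = 1
g(4) = mex{1} = 0
g(5) = mex{0,1} = 2
g(6) = mex{0} = 1
g(7) = mex{1,2} = 0
g(8) = mex{1} = 0
g(9) = mex{0} = 1
So g(9) = 1.
Build the Grundy sequence for stack C with g(k) = mex{g(k−s) : s ∈ {1, 3}, s ≤ k}:
g(0) = mex{} = 0
g(1) = mex{0} = 1
g(2) = mex{1} = 0
g(3) = mex{0} = 1
g(4) = mex{1} = 0
g(5) = mex{0} = 1
So g(5) = 1.
Grundy values for stack D (subtraction set {4, 6}):
k:     0  1  2  3  4  5  6  7  8
g(k):  0  0  0  0  1  1  1  1  2
So g(8) = 2.
The value of a disjunctive sum is the nim-sum of the parts.
Combined value = 5 XOR 1 XOR 1 XOR 2 = 7.

7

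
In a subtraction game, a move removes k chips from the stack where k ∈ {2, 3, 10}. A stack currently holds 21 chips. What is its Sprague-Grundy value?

Build the Grundy sequence with g(k) = mex{g(k−s) : s ∈ {2, 3, 10}, s ≤ k}:
k:     0  1  2  3  4  5  6  7  8  9 10 11 12 13 14 15 16 17 18 19 20 21
g(k):  0  0  1  1  2  0  0  1  1  2  2  3  0  0  1  1  2  0  0  1  1  2
So g(21) = 2.

2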